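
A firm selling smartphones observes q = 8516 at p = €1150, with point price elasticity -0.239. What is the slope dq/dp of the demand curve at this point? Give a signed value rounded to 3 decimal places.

-1.770

Ed = (dq/dp)·(p/q) ⇒ dq/dp = Ed·q/p = (-0.239)·8516/1150 = -1.76984…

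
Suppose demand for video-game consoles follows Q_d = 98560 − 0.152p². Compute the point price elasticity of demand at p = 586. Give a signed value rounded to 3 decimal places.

dQ_d/dp = −2·0.152·p = -178.144. At p = 586, Q_d = 46363.808.
Ed = (dQ_d/dp)·(p/Q_d) = (-178.144) × (586/46363.808) = -2.25159…

-2.252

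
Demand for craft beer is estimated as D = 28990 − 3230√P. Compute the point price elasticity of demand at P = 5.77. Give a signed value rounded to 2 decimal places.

dD/dP = −3230/(2√P) = -672.333. At P = 5.77, D = 21231.3.
Ed = (dD/dP)·(P/D) = (-672.333) × (5.77/21231.3) = -0.1827…

-0.18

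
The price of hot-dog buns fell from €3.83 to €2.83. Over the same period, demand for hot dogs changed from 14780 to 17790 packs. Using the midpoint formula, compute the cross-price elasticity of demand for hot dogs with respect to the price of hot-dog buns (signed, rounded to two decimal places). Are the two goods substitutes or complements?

-0.62; complements

%ΔQ_{hot dogs} = (17790 − 14780)/avg = 3010/16285 = 0.184832…
%ΔP_{hot-dog buns} = (2.83 − 3.83)/avg = -1/3.33 = -0.300300…
E_cross = (3010/16285) / (-1/3.33) = -0.6154…
E_cross < 0 ⇒ the goods are complements.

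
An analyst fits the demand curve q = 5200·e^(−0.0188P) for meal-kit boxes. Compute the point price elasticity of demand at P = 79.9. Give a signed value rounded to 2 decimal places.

dq/dP = −0.0188·q = -21.767. At P = 79.9, q = 1157.82.
Ed = (dq/dP)·(P/q) = (-21.767) × (79.9/1157.82) = -1.5021…

-1.50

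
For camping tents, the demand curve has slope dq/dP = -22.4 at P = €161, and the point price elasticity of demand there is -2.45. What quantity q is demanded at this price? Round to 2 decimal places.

Ed = (dq/dP)·(P/q) ⇒ q = (dq/dP)·P/Ed = (-22.4)·161/(-2.45) = 1472

1472.00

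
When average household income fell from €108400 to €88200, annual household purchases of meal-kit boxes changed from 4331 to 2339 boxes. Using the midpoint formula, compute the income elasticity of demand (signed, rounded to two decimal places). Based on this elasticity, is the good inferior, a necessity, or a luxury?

%ΔQ = (2339 − 4331)/[( 4331 + 2339)/2] = -1992/3335 = -0.597301…
%ΔIncome = (88200 − 108400)/[( 108400 + 88200)/2] = -20200/98300 = -0.205493…
E_income = (-1992/3335) / (-20200/98300) = 2.9066…
E_income > 1 ⇒ normal good, luxury.

2.91; luxury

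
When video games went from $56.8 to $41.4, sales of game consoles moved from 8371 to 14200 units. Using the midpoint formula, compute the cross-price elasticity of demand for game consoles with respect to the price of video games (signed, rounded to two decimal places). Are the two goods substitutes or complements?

-1.65; complements

%ΔQ_{game consoles} = (14200 − 8371)/avg = 5829/11285.5 = 0.516503…
%ΔP_{video games} = (41.4 − 56.8)/avg = -15.4/49.1 = -0.313645…
E_cross = (5829/11285.5) / (-15.4/49.1) = -1.6467…
E_cross < 0 ⇒ the goods are complements.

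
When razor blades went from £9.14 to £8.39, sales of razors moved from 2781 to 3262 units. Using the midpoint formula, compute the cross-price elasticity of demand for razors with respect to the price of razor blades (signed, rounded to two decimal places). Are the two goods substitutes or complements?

%ΔQ_{razors} = (3262 − 2781)/avg = 481/3021.5 = 0.159192…
%ΔP_{razor blades} = (8.39 − 9.14)/avg = -0.75/8.765 = -0.085567…
E_cross = (481/3021.5) / (-0.75/8.765) = -1.8604…
E_cross < 0 ⇒ the goods are complements.

-1.86; complements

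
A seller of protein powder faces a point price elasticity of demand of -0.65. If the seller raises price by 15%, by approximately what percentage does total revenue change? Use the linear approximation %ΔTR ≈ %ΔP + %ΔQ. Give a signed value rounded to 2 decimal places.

%ΔQ ≈ Ed × %ΔP = (-0.65) × (+15%) = -9.7500%
%ΔTR ≈ %ΔP + %ΔQ = (+15%) + (-9.7500%) = +5.2500%

+5.25%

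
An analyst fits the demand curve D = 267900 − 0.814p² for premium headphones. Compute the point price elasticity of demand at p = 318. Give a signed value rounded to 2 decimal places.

dD/dp = −2·0.814·p = -517.704. At p = 318, D = 185585.064.
Ed = (dD/dp)·(p/D) = (-517.704) × (318/185585.064) = -0.8870…

-0.89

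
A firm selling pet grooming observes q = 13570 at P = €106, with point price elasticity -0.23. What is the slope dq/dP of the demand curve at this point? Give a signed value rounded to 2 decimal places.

-29.44

Ed = (dq/dP)·(P/q) ⇒ dq/dP = Ed·q/P = (-0.23)·13570/106 = -29.4443…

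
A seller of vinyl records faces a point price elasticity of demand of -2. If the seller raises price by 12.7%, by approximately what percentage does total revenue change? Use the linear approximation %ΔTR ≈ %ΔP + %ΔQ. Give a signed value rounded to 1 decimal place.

-12.7%

%ΔQ ≈ Ed × %ΔP = (-2) × (+12.7%) = -25.4000%
%ΔTR ≈ %ΔP + %ΔQ = (+12.7%) + (-25.4000%) = -12.7000%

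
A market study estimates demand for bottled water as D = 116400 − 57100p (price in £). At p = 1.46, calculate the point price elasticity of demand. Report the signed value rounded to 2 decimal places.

-2.52

dD/dp = −57100. At p = 1.46, D = 116400 − 57100(1.46) = 33034.
Ed = (dD/dp)·(p/D) = −57100 × (1.46/33034) = -2.5236…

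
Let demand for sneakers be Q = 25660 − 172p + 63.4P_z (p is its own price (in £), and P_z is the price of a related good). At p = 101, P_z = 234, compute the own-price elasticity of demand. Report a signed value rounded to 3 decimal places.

At the given values, Q = 25660 − 172(101) + 63.4(234) = 23123.6.
∂Q/∂p = −172.
E = (-172) × (101/23123.6) = -0.75126…

-0.751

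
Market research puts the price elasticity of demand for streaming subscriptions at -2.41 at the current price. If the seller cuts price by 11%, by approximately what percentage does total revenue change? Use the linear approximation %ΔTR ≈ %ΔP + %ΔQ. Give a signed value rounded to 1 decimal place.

%ΔQ ≈ Ed × %ΔP = (-2.41) × (-11%) = +26.5100%
%ΔTR ≈ %ΔP + %ΔQ = (-11%) + (+26.5100%) = +15.5100%

+15.5%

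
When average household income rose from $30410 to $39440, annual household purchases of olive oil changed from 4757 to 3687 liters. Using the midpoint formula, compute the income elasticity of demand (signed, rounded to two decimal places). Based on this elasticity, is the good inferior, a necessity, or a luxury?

-0.98; inferior

%ΔQ = (3687 − 4757)/[( 4757 + 3687)/2] = -1070/4222 = -0.253434…
%ΔIncome = (39440 − 30410)/[( 30410 + 39440)/2] = 9030/34925 = 0.258554…
E_income = (-1070/4222) / (9030/34925) = -0.9801…
E_income < 0 ⇒ inferior good.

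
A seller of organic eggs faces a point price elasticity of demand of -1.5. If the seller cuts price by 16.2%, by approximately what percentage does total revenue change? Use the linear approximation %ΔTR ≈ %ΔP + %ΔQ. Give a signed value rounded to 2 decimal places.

%ΔQ ≈ Ed × %ΔP = (-1.5) × (-16.2%) = +24.3000%
%ΔTR ≈ %ΔP + %ΔQ = (-16.2%) + (+24.3000%) = +8.1000%

+8.10%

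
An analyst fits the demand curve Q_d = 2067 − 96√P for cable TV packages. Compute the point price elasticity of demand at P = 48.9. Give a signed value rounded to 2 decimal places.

dQ_d/dP = −96/(2√P) = -6.86415. At P = 48.9, Q_d = 1395.69.
Ed = (dQ_d/dP)·(P/Q_d) = (-6.86415) × (48.9/1395.69) = -0.2404…

-0.24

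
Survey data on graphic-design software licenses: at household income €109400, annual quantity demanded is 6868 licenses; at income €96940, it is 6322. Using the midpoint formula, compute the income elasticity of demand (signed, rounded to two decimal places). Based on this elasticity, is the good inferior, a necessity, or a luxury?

%ΔQ = (6322 − 6868)/[( 6868 + 6322)/2] = -546/6595 = -0.082789…
%ΔIncome = (96940 − 109400)/[( 109400 + 96940)/2] = -12460/103170 = -0.120771…
E_income = (-546/6595) / (-12460/103170) = 0.6855…
0 < E_income < 1 ⇒ normal good, necessity.

0.69; necessity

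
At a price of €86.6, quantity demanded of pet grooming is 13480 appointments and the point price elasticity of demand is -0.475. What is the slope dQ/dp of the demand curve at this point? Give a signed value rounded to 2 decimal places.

-73.94

Ed = (dQ/dp)·(p/Q) ⇒ dQ/dp = Ed·Q/p = (-0.475)·13480/86.6 = -73.9376…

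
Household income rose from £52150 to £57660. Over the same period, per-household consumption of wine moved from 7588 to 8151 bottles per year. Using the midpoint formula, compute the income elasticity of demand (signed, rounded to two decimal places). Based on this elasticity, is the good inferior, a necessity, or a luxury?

%ΔQ = (8151 − 7588)/[( 7588 + 8151)/2] = 563/7869.5 = 0.071542…
%ΔIncome = (57660 − 52150)/[( 52150 + 57660)/2] = 5510/54905 = 0.100355…
E_income = (563/7869.5) / (5510/54905) = 0.7128…
0 < E_income < 1 ⇒ normal good, necessity.

0.71; necessity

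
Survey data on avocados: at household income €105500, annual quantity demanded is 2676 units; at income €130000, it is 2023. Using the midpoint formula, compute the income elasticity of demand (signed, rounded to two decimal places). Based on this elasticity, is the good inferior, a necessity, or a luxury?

%ΔQ = (2023 − 2676)/[( 2676 + 2023)/2] = -653/2349.5 = -0.277931…
%ΔIncome = (130000 − 105500)/[( 105500 + 130000)/2] = 24500/117750 = 0.208067…
E_income = (-653/2349.5) / (24500/117750) = -1.3357…
E_income < 0 ⇒ inferior good.

-1.34; inferior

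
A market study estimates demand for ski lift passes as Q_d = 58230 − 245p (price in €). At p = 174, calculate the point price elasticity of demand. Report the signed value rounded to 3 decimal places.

-2.733

dQ_d/dp = −245. At p = 174, Q_d = 58230 − 245(174) = 15600.
Ed = (dQ_d/dp)·(p/Q_d) = −245 × (174/15600) = -2.73269…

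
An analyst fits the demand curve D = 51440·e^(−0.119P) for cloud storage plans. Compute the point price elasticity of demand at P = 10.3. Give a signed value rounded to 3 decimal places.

dD/dP = −0.119·D = -1796.94. At P = 10.3, D = 15100.3.
Ed = (dD/dP)·(P/D) = (-1796.94) × (10.3/15100.3) = -1.2257

-1.226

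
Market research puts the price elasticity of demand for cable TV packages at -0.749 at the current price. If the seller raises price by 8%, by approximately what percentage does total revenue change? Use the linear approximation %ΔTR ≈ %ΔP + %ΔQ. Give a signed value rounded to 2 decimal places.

%ΔQ ≈ Ed × %ΔP = (-0.749) × (+8%) = -5.9920%
%ΔTR ≈ %ΔP + %ΔQ = (+8%) + (-5.9920%) = +2.0080%

+2.01%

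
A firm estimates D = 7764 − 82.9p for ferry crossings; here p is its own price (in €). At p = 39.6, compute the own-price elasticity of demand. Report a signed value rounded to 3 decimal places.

-0.733

At the given values, D = 7764 − 82.9(39.6) = 4481.16.
∂D/∂p = −82.9.
E = (-82.9) × (39.6/4481.16) = -0.73258…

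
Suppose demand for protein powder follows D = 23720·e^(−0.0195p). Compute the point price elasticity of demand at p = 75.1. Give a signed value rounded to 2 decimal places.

-1.46

dD/dp = −0.0195·D = -106.942. At p = 75.1, D = 5484.19.
Ed = (dD/dp)·(p/D) = (-106.942) × (75.1/5484.19) = -1.4644…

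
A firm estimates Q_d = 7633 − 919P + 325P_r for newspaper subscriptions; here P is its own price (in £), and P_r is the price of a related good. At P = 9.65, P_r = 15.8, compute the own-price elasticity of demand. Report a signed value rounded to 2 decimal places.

-2.27

At the given values, Q_d = 7633 − 919(9.65) + 325(15.8) = 3899.65.
∂Q_d/∂P = −919.
E = (-919) × (9.65/3899.65) = -2.2741…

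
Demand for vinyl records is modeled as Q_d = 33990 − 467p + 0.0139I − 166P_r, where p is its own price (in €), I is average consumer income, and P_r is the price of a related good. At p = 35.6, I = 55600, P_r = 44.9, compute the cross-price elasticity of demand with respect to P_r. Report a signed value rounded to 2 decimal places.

At the given values, Q_d = 33990 − 467(35.6) + 0.0139(55600) − 166(44.9) = 10684.24.
∂Q_d/∂P_r = -166.
E = (-166) × (44.9/10684.24) = -0.6976…

-0.70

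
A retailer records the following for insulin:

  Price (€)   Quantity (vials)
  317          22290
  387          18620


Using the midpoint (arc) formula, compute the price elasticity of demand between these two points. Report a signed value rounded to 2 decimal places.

-0.90

%ΔQ = (18620 − 22290) / [(22290 + 18620)/2] = -3670/20455 = -0.179418…
%ΔP = (387 − 317) / [(317 + 387)/2] = 70/352 = 0.198863…
Arc Ed = %ΔQ / %ΔP = (-3670/20455) / (70/352) = -0.9022…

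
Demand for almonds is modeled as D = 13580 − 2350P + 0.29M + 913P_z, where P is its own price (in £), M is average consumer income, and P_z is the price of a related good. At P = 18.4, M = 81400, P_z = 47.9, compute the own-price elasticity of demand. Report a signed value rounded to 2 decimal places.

-1.15

At the given values, D = 13580 − 2350(18.4) + 0.29(81400) + 913(47.9) = 37678.7.
∂D/∂P = −2350.
E = (-2350) × (18.4/37678.7) = -1.1475…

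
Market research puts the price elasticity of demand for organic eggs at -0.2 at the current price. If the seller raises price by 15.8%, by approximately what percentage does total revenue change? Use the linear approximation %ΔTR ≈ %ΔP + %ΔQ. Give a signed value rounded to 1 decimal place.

%ΔQ ≈ Ed × %ΔP = (-0.2) × (+15.8%) = -3.1600%
%ΔTR ≈ %ΔP + %ΔQ = (+15.8%) + (-3.1600%) = +12.6400%

+12.6%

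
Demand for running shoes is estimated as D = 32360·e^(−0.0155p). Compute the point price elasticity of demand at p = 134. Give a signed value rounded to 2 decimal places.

dD/dp = −0.0155·D = -62.8508. At p = 134, D = 4054.89.
Ed = (dD/dp)·(p/D) = (-62.8508) × (134/4054.89) = -2.077

-2.08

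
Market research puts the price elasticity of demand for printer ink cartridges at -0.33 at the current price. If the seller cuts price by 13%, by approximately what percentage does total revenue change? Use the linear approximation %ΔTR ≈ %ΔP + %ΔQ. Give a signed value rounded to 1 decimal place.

%ΔQ ≈ Ed × %ΔP = (-0.33) × (-13%) = +4.2900%
%ΔTR ≈ %ΔP + %ΔQ = (-13%) + (+4.2900%) = -8.7100%

-8.7%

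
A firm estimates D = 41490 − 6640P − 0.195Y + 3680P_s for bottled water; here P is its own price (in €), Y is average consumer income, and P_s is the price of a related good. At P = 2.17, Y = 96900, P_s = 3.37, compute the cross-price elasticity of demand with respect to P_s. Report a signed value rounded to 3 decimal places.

At the given values, D = 41490 − 6640(2.17) − 0.195(96900) + 3680(3.37) = 20587.3.
∂D/∂P_s = 3680.
E = (3680) × (3.37/20587.3) = 0.60239…

0.602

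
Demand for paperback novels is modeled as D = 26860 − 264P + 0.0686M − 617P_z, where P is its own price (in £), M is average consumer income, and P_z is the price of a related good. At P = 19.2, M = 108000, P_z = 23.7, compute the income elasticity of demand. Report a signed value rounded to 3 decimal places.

0.508

At the given values, D = 26860 − 264(19.2) + 0.0686(108000) − 617(23.7) = 14577.1.
∂D/∂M = 0.0686.
E = (0.0686) × (108000/14577.1) = 0.50824…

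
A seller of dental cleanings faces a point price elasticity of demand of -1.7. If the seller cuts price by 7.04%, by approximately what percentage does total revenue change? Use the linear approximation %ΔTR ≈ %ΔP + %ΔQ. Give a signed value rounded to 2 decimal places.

+4.93%

%ΔQ ≈ Ed × %ΔP = (-1.7) × (-7.04%) = +11.9680%
%ΔTR ≈ %ΔP + %ΔQ = (-7.04%) + (+11.9680%) = +4.9280%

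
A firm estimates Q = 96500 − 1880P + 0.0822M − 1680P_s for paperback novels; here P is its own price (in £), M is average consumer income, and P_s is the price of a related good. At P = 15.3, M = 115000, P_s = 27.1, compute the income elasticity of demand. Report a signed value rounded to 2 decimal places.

0.30

At the given values, Q = 96500 − 1880(15.3) + 0.0822(115000) − 1680(27.1) = 31661.
∂Q/∂M = 0.0822.
E = (0.0822) × (115000/31661) = 0.2985…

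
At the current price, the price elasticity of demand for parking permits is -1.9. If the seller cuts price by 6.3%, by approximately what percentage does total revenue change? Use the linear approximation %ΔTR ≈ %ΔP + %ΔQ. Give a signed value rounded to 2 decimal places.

+5.67%

%ΔQ ≈ Ed × %ΔP = (-1.9) × (-6.3%) = +11.9700%
%ΔTR ≈ %ΔP + %ΔQ = (-6.3%) + (+11.9700%) = +5.6700%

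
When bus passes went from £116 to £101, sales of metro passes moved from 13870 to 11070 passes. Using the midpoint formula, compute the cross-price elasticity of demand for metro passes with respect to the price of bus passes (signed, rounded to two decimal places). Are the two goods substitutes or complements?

%ΔQ_{metro passes} = (11070 − 13870)/avg = -2800/12470 = -0.224538…
%ΔP_{bus passes} = (101 − 116)/avg = -15/108.5 = -0.138248…
E_cross = (-2800/12470) / (-15/108.5) = 1.6241…
E_cross > 0 ⇒ the goods are substitutes.

1.62; substitutes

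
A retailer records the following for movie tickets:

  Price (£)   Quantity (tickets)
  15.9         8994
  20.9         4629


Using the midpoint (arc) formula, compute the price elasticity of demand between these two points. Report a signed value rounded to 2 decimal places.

-2.36

%ΔQ = (4629 − 8994) / [(8994 + 4629)/2] = -4365/6811.5 = -0.640828…
%ΔP = (20.9 − 15.9) / [(15.9 + 20.9)/2] = 5/18.4 = 0.271739…
Arc Ed = %ΔQ / %ΔP = (-4365/6811.5) / (5/18.4) = -2.3582…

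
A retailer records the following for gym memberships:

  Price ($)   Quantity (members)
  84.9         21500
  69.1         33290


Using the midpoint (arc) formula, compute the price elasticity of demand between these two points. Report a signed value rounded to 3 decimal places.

-2.097

%ΔQ = (33290 − 21500) / [(21500 + 33290)/2] = 11790/27395 = 0.430370…
%ΔP = (69.1 − 84.9) / [(84.9 + 69.1)/2] = -15.8/77 = -0.205194…
Arc Ed = %ΔQ / %ΔP = (11790/27395) / (-15.8/77) = -2.09737…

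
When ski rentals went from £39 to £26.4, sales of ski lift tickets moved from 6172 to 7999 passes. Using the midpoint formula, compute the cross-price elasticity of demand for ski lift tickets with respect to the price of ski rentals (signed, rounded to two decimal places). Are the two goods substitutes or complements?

-0.67; complements

%ΔQ_{ski lift tickets} = (7999 − 6172)/avg = 1827/7085.5 = 0.257850…
%ΔP_{ski rentals} = (26.4 − 39)/avg = -12.6/32.7 = -0.385321…
E_cross = (1827/7085.5) / (-12.6/32.7) = -0.6691…
E_cross < 0 ⇒ the goods are complements.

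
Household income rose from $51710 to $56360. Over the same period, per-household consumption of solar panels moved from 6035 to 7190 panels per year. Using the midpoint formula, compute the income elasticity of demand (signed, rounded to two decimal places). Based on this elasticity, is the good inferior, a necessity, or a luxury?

%ΔQ = (7190 − 6035)/[( 6035 + 7190)/2] = 1155/6612.5 = 0.174669…
%ΔIncome = (56360 − 51710)/[( 51710 + 56360)/2] = 4650/54035 = 0.086055…
E_income = (1155/6612.5) / (4650/54035) = 2.0297…
E_income > 1 ⇒ normal good, luxury.

2.03; luxury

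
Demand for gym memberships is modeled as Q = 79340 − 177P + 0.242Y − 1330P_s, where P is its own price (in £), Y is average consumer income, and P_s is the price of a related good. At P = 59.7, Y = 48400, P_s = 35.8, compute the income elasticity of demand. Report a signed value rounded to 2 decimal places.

At the given values, Q = 79340 − 177(59.7) + 0.242(48400) − 1330(35.8) = 32871.9.
∂Q/∂Y = 0.242.
E = (0.242) × (48400/32871.9) = 0.3563…

0.36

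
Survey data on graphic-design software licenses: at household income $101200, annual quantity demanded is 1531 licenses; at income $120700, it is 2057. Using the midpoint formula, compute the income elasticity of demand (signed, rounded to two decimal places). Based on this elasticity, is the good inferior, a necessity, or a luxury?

%ΔQ = (2057 − 1531)/[( 1531 + 2057)/2] = 526/1794 = 0.293199…
%ΔIncome = (120700 − 101200)/[( 101200 + 120700)/2] = 19500/110950 = 0.175754…
E_income = (526/1794) / (19500/110950) = 1.6682…
E_income > 1 ⇒ normal good, luxury.

1.67; luxury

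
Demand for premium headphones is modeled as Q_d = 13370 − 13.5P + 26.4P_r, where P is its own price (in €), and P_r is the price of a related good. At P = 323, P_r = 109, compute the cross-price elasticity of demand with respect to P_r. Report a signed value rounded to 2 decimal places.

At the given values, Q_d = 13370 − 13.5(323) + 26.4(109) = 11887.1.
∂Q_d/∂P_r = 26.4.
E = (26.4) × (109/11887.1) = 0.2420…

0.24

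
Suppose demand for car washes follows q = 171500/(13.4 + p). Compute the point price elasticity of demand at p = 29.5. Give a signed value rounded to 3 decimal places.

-0.688

dq/dp = −171500/(13.4 + p)² = -93.1858. At p = 29.5, q = 3997.67.
Ed = (dq/dp)·(p/q) = (-93.1858) × (29.5/3997.67) = -0.68764…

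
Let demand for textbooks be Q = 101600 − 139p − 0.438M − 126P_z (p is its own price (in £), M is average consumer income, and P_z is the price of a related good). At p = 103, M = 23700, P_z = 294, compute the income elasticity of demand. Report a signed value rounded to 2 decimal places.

-0.26

At the given values, Q = 101600 − 139(103) − 0.438(23700) − 126(294) = 39858.4.
∂Q/∂M = -0.438.
E = (-0.438) × (23700/39858.4) = -0.2604…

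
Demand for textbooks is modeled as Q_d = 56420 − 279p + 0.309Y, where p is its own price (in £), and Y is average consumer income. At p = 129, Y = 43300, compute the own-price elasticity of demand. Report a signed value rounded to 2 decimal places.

At the given values, Q_d = 56420 − 279(129) + 0.309(43300) = 33808.7.
∂Q_d/∂p = −279.
E = (-279) × (129/33808.7) = -1.0645…

-1.06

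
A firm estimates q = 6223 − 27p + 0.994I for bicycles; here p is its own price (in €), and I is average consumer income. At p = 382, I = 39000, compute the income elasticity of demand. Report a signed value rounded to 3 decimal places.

1.118

At the given values, q = 6223 − 27(382) + 0.994(39000) = 34675.
∂q/∂I = 0.994.
E = (0.994) × (39000/34675) = 1.11798…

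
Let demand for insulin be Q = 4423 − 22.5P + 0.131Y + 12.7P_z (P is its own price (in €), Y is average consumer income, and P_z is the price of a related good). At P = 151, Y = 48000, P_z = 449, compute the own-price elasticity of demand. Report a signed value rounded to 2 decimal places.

At the given values, Q = 4423 − 22.5(151) + 0.131(48000) + 12.7(449) = 13015.8.
∂Q/∂P = −22.5.
E = (-22.5) × (151/13015.8) = -0.2610…

-0.26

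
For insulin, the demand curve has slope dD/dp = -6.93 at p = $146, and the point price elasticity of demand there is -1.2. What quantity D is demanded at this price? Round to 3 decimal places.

Ed = (dD/dp)·(p/D) ⇒ D = (dD/dp)·p/Ed = (-6.93)·146/(-1.2) = 843.15

843.150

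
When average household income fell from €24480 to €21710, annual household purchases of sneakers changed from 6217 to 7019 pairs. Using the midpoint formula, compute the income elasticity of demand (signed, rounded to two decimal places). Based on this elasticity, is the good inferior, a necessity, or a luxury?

-1.01; inferior

%ΔQ = (7019 − 6217)/[( 6217 + 7019)/2] = 802/6618 = 0.121184…
%ΔIncome = (21710 − 24480)/[( 24480 + 21710)/2] = -2770/23095 = -0.119939…
E_income = (802/6618) / (-2770/23095) = -1.0103…
E_income < 0 ⇒ inferior good.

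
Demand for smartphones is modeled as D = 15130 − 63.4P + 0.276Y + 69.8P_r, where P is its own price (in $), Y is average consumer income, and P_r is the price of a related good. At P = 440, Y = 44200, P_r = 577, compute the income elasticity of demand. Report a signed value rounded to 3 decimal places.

0.307

At the given values, D = 15130 − 63.4(440) + 0.276(44200) + 69.8(577) = 39707.8.
∂D/∂Y = 0.276.
E = (0.276) × (44200/39707.8) = 0.30722…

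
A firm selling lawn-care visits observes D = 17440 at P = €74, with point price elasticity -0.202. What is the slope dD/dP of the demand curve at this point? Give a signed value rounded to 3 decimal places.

Ed = (dD/dP)·(P/D) ⇒ dD/dP = Ed·D/P = (-0.202)·17440/74 = -47.60648…

-47.606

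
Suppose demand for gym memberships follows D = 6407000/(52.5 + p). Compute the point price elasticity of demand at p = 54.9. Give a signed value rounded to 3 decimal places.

-0.511

dD/dp = −6407000/(52.5 + p)² = -555.452. At p = 54.9, D = 59655.5.
Ed = (dD/dp)·(p/D) = (-555.452) × (54.9/59655.5) = -0.51117…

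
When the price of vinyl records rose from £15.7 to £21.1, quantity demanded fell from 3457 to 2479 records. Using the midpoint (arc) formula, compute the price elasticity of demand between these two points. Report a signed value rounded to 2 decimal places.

-1.12

%ΔQ = (2479 − 3457) / [(3457 + 2479)/2] = -978/2968 = -0.329514…
%ΔP = (21.1 − 15.7) / [(15.7 + 21.1)/2] = 5.4/18.4 = 0.293478…
Arc Ed = %ΔQ / %ΔP = (-978/2968) / (5.4/18.4) = -1.1227…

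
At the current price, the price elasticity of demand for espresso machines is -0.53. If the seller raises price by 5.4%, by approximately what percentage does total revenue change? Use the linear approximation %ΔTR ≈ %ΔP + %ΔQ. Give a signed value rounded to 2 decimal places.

+2.54%

%ΔQ ≈ Ed × %ΔP = (-0.53) × (+5.4%) = -2.8620%
%ΔTR ≈ %ΔP + %ΔQ = (+5.4%) + (-2.8620%) = +2.5380%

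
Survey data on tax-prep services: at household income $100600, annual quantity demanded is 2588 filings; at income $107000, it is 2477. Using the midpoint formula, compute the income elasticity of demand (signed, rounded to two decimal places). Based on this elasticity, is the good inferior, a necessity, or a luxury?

%ΔQ = (2477 − 2588)/[( 2588 + 2477)/2] = -111/2532.5 = -0.043830…
%ΔIncome = (107000 − 100600)/[( 100600 + 107000)/2] = 6400/103800 = 0.061657…
E_income = (-111/2532.5) / (6400/103800) = -0.7108…
E_income < 0 ⇒ inferior good.

-0.71; inferior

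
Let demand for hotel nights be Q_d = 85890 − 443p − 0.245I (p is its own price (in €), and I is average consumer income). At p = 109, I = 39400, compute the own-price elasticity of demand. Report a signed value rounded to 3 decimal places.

-1.728

At the given values, Q_d = 85890 − 443(109) − 0.245(39400) = 27950.
∂Q_d/∂p = −443.
E = (-443) × (109/27950) = -1.72762…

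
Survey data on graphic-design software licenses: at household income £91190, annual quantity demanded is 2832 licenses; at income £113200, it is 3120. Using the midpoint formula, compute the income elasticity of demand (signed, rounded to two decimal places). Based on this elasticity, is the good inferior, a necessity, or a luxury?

%ΔQ = (3120 − 2832)/[( 2832 + 3120)/2] = 288/2976 = 0.096774…
%ΔIncome = (113200 − 91190)/[( 91190 + 113200)/2] = 22010/102195 = 0.215372…
E_income = (288/2976) / (22010/102195) = 0.4493…
0 < E_income < 1 ⇒ normal good, necessity.

0.45; necessity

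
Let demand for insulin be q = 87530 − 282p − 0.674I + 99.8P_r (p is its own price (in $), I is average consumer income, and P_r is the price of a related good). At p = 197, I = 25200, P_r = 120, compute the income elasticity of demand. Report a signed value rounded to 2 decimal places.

At the given values, q = 87530 − 282(197) − 0.674(25200) + 99.8(120) = 26967.2.
∂q/∂I = -0.674.
E = (-0.674) × (25200/26967.2) = -0.6298…

-0.63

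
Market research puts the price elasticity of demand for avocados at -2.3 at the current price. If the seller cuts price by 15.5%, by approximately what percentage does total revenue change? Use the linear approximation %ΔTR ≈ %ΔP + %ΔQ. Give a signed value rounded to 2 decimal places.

+20.15%

%ΔQ ≈ Ed × %ΔP = (-2.3) × (-15.5%) = +35.6500%
%ΔTR ≈ %ΔP + %ΔQ = (-15.5%) + (+35.6500%) = +20.1500%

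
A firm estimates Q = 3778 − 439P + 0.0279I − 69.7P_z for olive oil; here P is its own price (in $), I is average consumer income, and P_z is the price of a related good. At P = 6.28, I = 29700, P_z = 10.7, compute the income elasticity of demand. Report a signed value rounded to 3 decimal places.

0.751

At the given values, Q = 3778 − 439(6.28) + 0.0279(29700) − 69.7(10.7) = 1103.92.
∂Q/∂I = 0.0279.
E = (0.0279) × (29700/1103.92) = 0.75062…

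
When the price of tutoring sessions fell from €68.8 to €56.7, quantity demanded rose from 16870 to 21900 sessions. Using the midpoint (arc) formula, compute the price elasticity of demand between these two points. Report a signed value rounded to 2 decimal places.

%ΔQ = (21900 − 16870) / [(16870 + 21900)/2] = 5030/19385 = 0.259478…
%ΔP = (56.7 − 68.8) / [(68.8 + 56.7)/2] = -12.1/62.75 = -0.192828…
Arc Ed = %ΔQ / %ΔP = (5030/19385) / (-12.1/62.75) = -1.3456…

-1.35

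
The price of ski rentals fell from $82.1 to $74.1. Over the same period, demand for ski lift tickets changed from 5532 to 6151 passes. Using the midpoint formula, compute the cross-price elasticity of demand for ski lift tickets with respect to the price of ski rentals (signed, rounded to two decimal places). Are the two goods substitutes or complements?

%ΔQ_{ski lift tickets} = (6151 − 5532)/avg = 619/5841.5 = 0.105965…
%ΔP_{ski rentals} = (74.1 − 82.1)/avg = -8/78.1 = -0.102432…
E_cross = (619/5841.5) / (-8/78.1) = -1.0344…
E_cross < 0 ⇒ the goods are complements.

-1.03; complements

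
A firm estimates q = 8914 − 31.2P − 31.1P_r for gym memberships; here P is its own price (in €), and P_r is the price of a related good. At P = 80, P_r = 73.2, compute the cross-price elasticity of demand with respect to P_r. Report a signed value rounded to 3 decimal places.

At the given values, q = 8914 − 31.2(80) − 31.1(73.2) = 4141.48.
∂q/∂P_r = -31.1.
E = (-31.1) × (73.2/4141.48) = -0.54968…

-0.550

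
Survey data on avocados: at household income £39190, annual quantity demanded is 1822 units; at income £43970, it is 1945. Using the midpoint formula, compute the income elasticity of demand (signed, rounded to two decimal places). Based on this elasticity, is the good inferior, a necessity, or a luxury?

%ΔQ = (1945 − 1822)/[( 1822 + 1945)/2] = 123/1883.5 = 0.065303…
%ΔIncome = (43970 − 39190)/[( 39190 + 43970)/2] = 4780/41580 = 0.114959…
E_income = (123/1883.5) / (4780/41580) = 0.5680…
0 < E_income < 1 ⇒ normal good, necessity.

0.57; necessity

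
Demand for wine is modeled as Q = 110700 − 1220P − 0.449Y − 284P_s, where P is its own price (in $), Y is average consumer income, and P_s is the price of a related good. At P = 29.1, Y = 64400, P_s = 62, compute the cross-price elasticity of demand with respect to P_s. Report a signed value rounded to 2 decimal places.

At the given values, Q = 110700 − 1220(29.1) − 0.449(64400) − 284(62) = 28674.4.
∂Q/∂P_s = -284.
E = (-284) × (62/28674.4) = -0.6140…

-0.61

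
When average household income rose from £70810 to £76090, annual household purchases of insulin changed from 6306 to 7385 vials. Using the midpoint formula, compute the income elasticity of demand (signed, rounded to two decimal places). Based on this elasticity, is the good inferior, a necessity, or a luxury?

2.19; luxury

%ΔQ = (7385 − 6306)/[( 6306 + 7385)/2] = 1079/6845.5 = 0.157621…
%ΔIncome = (76090 − 70810)/[( 70810 + 76090)/2] = 5280/73450 = 0.071885…
E_income = (1079/6845.5) / (5280/73450) = 2.1926…
E_income > 1 ⇒ normal good, luxury.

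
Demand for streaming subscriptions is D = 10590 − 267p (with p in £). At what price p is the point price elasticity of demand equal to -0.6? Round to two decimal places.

Ed = −267p/(10590 − 267p). Set this equal to -0.6:
267p = 0.6·(10590 − 267p) ⇒ 267p(1 + 0.6) = 0.6·10590
p = 0.6·10590 / (267·1.6) = 14.8735…

14.87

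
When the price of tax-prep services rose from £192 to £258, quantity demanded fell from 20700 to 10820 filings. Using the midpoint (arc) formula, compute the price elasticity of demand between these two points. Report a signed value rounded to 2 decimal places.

-2.14

%ΔQ = (10820 − 20700) / [(20700 + 10820)/2] = -9880/15760 = -0.626903…
%ΔP = (258 − 192) / [(192 + 258)/2] = 66/225 = 0.293333…
Arc Ed = %ΔQ / %ΔP = (-9880/15760) / (66/225) = -2.1371…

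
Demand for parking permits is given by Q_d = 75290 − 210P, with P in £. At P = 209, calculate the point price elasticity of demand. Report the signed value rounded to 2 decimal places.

-1.40

dQ_d/dP = −210. At P = 209, Q_d = 75290 − 210(209) = 31400.
Ed = (dQ_d/dP)·(P/Q_d) = −210 × (209/31400) = -1.3977…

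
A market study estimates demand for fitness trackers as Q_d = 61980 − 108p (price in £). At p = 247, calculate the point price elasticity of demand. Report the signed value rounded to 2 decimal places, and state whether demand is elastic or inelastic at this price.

-0.76; inelastic

dQ_d/dp = −108. At p = 247, Q_d = 61980 − 108(247) = 35304.
Ed = (dQ_d/dp)·(p/Q_d) = −108 × (247/35304) = -0.7556…
|Ed| = 0.76 < 1, so demand is inelastic.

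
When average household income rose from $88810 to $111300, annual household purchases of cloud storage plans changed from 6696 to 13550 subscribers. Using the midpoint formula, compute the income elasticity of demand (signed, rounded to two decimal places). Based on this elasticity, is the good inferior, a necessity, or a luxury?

3.01; luxury

%ΔQ = (13550 − 6696)/[( 6696 + 13550)/2] = 6854/10123 = 0.677072…
%ΔIncome = (111300 − 88810)/[( 88810 + 111300)/2] = 22490/100055 = 0.224776…
E_income = (6854/10123) / (22490/100055) = 3.0122…
E_income > 1 ⇒ normal good, luxury.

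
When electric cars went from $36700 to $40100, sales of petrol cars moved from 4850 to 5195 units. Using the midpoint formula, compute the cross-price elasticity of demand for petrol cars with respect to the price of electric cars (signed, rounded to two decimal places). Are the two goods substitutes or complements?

%ΔQ_{petrol cars} = (5195 − 4850)/avg = 345/5022.5 = 0.068690…
%ΔP_{electric cars} = (40100 − 36700)/avg = 3400/38400 = 0.088541…
E_cross = (345/5022.5) / (3400/38400) = 0.7758…
E_cross > 0 ⇒ the goods are substitutes.

0.78; substitutes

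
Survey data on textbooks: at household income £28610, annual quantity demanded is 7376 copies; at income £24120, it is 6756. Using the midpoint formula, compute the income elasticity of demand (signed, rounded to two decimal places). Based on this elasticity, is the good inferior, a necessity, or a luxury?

0.52; necessity

%ΔQ = (6756 − 7376)/[( 7376 + 6756)/2] = -620/7066 = -0.087744…
%ΔIncome = (24120 − 28610)/[( 28610 + 24120)/2] = -4490/26365 = -0.170301…
E_income = (-620/7066) / (-4490/26365) = 0.5152…
0 < E_income < 1 ⇒ normal good, necessity.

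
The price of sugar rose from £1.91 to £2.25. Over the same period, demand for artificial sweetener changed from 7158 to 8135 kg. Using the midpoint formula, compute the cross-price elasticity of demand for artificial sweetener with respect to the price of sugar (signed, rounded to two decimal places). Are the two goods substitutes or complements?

%ΔQ_{artificial sweetener} = (8135 − 7158)/avg = 977/7646.5 = 0.127770…
%ΔP_{sugar} = (2.25 − 1.91)/avg = 0.34/2.08 = 0.163461…
E_cross = (977/7646.5) / (0.34/2.08) = 0.7816…
E_cross > 0 ⇒ the goods are substitutes.

0.78; substitutes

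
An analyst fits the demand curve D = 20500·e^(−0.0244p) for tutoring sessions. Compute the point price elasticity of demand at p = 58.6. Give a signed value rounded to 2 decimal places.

-1.43

dD/dp = −0.0244·D = -119.721. At p = 58.6, D = 4906.62.
Ed = (dD/dp)·(p/D) = (-119.721) × (58.6/4906.62) = -1.4298…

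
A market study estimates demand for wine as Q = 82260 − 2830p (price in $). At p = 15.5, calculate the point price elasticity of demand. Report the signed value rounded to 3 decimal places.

dQ/dp = −2830. At p = 15.5, Q = 82260 − 2830(15.5) = 38395.
Ed = (dQ/dp)·(p/Q) = −2830 × (15.5/38395) = -1.14246…

-1.142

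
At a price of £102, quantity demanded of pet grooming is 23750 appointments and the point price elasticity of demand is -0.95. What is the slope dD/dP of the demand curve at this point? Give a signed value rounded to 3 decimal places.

Ed = (dD/dP)·(P/D) ⇒ dD/dP = Ed·D/P = (-0.95)·23750/102 = -221.20098…

-221.201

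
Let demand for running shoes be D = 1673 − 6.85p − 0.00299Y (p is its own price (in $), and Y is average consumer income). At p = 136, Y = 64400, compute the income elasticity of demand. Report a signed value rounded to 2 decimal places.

At the given values, D = 1673 − 6.85(136) − 0.00299(64400) = 548.844.
∂D/∂Y = -0.00299.
E = (-0.00299) × (64400/548.844) = -0.3508…

-0.35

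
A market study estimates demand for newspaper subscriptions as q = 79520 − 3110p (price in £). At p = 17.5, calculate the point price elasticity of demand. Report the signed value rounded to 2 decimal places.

dq/dp = −3110. At p = 17.5, q = 79520 − 3110(17.5) = 25095.
Ed = (dq/dp)·(p/q) = −3110 × (17.5/25095) = -2.1687…

-2.17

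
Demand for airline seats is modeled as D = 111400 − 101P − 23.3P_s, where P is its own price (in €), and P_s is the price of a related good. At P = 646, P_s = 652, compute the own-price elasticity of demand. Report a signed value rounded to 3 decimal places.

-2.107

At the given values, D = 111400 − 101(646) − 23.3(652) = 30962.4.
∂D/∂P = −101.
E = (-101) × (646/30962.4) = -2.10726…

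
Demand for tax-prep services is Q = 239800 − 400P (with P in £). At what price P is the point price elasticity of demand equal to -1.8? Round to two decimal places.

Ed = −400P/(239800 − 400P). Set this equal to -1.8:
400P = 1.8·(239800 − 400P) ⇒ 400P(1 + 1.8) = 1.8·239800
P = 1.8·239800 / (400·2.8) = 385.3928…

385.39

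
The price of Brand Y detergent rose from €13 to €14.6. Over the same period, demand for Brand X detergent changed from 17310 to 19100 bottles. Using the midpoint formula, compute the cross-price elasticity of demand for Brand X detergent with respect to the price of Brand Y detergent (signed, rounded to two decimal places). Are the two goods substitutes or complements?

%ΔQ_{Brand X detergent} = (19100 − 17310)/avg = 1790/18205 = 0.098324…
%ΔP_{Brand Y detergent} = (14.6 − 13)/avg = 1.6/13.8 = 0.115942…
E_cross = (1790/18205) / (1.6/13.8) = 0.8480…
E_cross > 0 ⇒ the goods are substitutes.

0.85; substitutes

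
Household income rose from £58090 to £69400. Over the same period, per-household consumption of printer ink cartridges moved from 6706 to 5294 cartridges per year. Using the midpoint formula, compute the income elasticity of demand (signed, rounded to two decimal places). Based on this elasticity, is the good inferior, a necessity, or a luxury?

-1.33; inferior

%ΔQ = (5294 − 6706)/[( 6706 + 5294)/2] = -1412/6000 = -0.235333…
%ΔIncome = (69400 − 58090)/[( 58090 + 69400)/2] = 11310/63745 = 0.177425…
E_income = (-1412/6000) / (11310/63745) = -1.3263…
E_income < 0 ⇒ inferior good.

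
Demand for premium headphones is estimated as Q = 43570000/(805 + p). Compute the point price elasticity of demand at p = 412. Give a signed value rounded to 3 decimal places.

-0.339

dQ/dp = −43570000/(805 + p)² = -29.4175. At p = 412, Q = 35801.2.
Ed = (dQ/dp)·(p/Q) = (-29.4175) × (412/35801.2) = -0.33853…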